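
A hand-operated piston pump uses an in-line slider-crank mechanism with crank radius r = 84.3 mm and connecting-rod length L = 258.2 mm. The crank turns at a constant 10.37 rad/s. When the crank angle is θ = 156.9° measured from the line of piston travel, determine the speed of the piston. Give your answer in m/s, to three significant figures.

0.239

ω = 10.37 rad/s
For an in-line slider-crank, x = r cosθ + √(L² − r² sin²θ), so v = −rω sinθ·[1 + r cosθ/√(L² − r² sin²θ)].
With r = 0.0843 m, L = 0.2582 m, θ = 156.9°: √(L² − r² sin²θ) = 0.25607 m.
v = −0.0843·10.37·0.39234·[1 + 0.0843·-0.91982/0.25607] = -0.23912 m/s.
|v| = 0.23912 m/s.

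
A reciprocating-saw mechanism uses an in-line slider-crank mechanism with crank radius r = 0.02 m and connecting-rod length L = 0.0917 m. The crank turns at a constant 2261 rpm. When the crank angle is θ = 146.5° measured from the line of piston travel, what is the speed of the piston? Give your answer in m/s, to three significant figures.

2.13

ω = 2π·2261/60 = 236.8 rad/s
For an in-line slider-crank, x = r cosθ + √(L² − r² sin²θ), so v = −rω sinθ·[1 + r cosθ/√(L² − r² sin²θ)].
With r = 0.02 m, L = 0.0917 m, θ = 146.5°: √(L² − r² sin²θ) = 0.091033 m.
v = −0.02·236.8·0.55194·[1 + 0.02·-0.83389/0.091033] = -2.1348 m/s.
|v| = 2.1348 m/s.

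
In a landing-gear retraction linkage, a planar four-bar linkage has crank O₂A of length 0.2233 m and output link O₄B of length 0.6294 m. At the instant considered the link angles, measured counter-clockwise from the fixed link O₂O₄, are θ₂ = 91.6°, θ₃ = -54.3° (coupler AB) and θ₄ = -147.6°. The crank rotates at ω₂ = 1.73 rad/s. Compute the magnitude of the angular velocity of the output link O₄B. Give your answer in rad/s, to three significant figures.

ω₂ = 1.73 rad/s
Differentiating the loop-closure r₂e^{iθ₂}+r₃e^{iθ₃}=r₁+r₄e^{iθ₄} gives r₂ω₂e^{iθ₂}+r₃ω₃e^{iθ₃}=r₄ω₄e^{iθ₄}.
Eliminating the other unknown: ω₄ = r₂ω₂ sin(θ₂−θ₃) / [r₄ sin(θ₄−θ₃)].
Numerator sine = +0.56064; denominator sine = -0.99834.
Result = 0.2233·1.73·(+0.56064) / (0.6294·(-0.99834)) = -0.34468 rad/s; magnitude 0.34468 rad/s.

0.345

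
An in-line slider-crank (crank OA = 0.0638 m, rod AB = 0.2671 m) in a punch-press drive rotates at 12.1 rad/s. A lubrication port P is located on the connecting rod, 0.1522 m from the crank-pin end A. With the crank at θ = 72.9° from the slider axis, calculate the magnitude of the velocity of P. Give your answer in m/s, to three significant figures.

ω = 12.1 rad/s.  Crank-pin speed |V_A| = rω = 0.77198 m/s, perpendicular to OA.
Rod angle: sinφ = −(r/L) sinθ ⇒ φ = -13.197°; ω_rod = −rω cosθ/√(L²−r²sin²θ) = -0.8729 rad/s.
V_P = V_A + ω_rod × AP, with AP = 0.1522 m along the rod.
Components: V_Px = −rω sinθ − a·ω_rod·sinφ = -0.76818 m/s;  V_Py = rω cosθ + a·ω_rod·cosφ = +0.097647 m/s.
|V_P| = √(V_Px² + V_Py²) = 0.77437 m/s.

0.774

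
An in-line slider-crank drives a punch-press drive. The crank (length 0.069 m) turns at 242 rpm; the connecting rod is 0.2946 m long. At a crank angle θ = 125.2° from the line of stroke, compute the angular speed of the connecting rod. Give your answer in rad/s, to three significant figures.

ω = 25.34 rad/s (converted from 242 rpm).
The rod makes angle φ with the slider axis where L sinφ = r sinθ; differentiating, L cosφ·φ̇ = r ω cosθ.
L cosφ = √(L² − r² sin²θ) = 0.28915 m.
|ω_rod| = r ω |cosθ| / √(L² − r² sin²θ) = 0.069·25.34·0.57643/0.28915 = 3.4859 rad/s.

3.49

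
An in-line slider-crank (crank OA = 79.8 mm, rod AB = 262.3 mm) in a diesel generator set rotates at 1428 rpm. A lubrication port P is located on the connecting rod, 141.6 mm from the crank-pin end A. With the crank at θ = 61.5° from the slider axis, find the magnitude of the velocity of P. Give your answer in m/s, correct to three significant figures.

ω = 149.5 rad/s.  Crank-pin speed |V_A| = rω = 11.933 m/s, perpendicular to OA.
Rod angle: sinφ = −(r/L) sinθ ⇒ φ = -15.507°; ω_rod = −rω cosθ/√(L²−r²sin²θ) = -22.528 rad/s.
V_P = V_A + ω_rod × AP, with AP = 0.1416 m along the rod.
Components: V_Px = −rω sinθ − a·ω_rod·sinφ = -11.34 m/s;  V_Py = rω cosθ + a·ω_rod·cosφ = +2.6202 m/s.
|V_P| = √(V_Px² + V_Py²) = 11.639 m/s.

11.6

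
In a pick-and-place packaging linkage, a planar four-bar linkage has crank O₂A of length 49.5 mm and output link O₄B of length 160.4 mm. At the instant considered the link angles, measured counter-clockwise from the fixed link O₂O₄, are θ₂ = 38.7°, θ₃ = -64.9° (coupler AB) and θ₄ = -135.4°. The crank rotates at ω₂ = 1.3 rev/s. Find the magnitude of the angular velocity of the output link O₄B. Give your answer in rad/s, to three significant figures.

2.60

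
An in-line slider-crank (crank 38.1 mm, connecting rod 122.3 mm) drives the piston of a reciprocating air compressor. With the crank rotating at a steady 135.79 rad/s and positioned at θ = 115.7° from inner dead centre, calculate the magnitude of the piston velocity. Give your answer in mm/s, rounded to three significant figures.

4010

ω = 135.8 rad/s
For an in-line slider-crank, x = r cosθ + √(L² − r² sin²θ), so v = −rω sinθ·[1 + r cosθ/√(L² − r² sin²θ)].
With r = 0.0381 m, L = 0.1223 m, θ = 115.7°: √(L² − r² sin²θ) = 0.11738 m.
v = −0.0381·135.8·0.90108·[1 + 0.0381·-0.43366/0.11738] = -4.0056 m/s.
|v| = 4.0056 m/s = 4005.6 mm/s.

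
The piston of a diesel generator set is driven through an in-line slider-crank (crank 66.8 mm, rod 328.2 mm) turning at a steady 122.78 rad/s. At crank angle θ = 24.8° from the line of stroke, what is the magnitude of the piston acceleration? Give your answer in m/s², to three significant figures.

ω = 122.8 rad/s
x(θ) = r cosθ + √(L² − r² sin²θ); with ω constant, a = ω²·d²x/dθ².
d²x/dθ² = −r cosθ − r²(cos2θ)/√u − r⁴ sin²2θ/(4u^{3/2}),  u = L² − r² sin²θ = 0.10693 m².
Substituting r = 0.0668 m, L = 0.3282 m, θ = 24.8°: d²x/dθ² = -0.069566 m.
a = ω²·d²x/dθ² = (122.8)²·(-0.069566) = -1048.7 m/s²;  |a| = 1048.7 m/s².

1050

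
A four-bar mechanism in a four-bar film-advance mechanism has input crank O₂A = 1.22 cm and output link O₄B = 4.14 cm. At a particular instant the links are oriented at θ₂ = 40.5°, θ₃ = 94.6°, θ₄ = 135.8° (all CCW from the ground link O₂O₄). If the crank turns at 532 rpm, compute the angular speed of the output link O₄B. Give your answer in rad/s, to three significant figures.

20.2

ω₂ = 55.71 rad/s (from 532 rpm).
Differentiating the loop-closure r₂e^{iθ₂}+r₃e^{iθ₃}=r₁+r₄e^{iθ₄} gives r₂ω₂e^{iθ₂}+r₃ω₃e^{iθ₃}=r₄ω₄e^{iθ₄}.
Eliminating the other unknown: ω₄ = r₂ω₂ sin(θ₂−θ₃) / [r₄ sin(θ₄−θ₃)].
Numerator sine = -0.81004; denominator sine = +0.65869.
Result = 0.0122·55.71·(-0.81004) / (0.0414·(+0.65869)) = -20.19 rad/s; magnitude 20.19 rad/s.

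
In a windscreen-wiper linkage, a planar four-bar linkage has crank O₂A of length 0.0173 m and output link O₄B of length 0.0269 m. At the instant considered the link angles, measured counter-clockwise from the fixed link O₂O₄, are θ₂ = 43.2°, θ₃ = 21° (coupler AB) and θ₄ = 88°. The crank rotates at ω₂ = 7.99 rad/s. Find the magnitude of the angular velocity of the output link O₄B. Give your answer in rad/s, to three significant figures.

ω₂ = 7.99 rad/s
Differentiating the loop-closure r₂e^{iθ₂}+r₃e^{iθ₃}=r₁+r₄e^{iθ₄} gives r₂ω₂e^{iθ₂}+r₃ω₃e^{iθ₃}=r₄ω₄e^{iθ₄}.
Eliminating the other unknown: ω₄ = r₂ω₂ sin(θ₂−θ₃) / [r₄ sin(θ₄−θ₃)].
Numerator sine = +0.37784; denominator sine = +0.92050.
Result = 0.0173·7.99·(+0.37784) / (0.0269·(+0.92050)) = +2.1092 rad/s; magnitude 2.1092 rad/s.

2.11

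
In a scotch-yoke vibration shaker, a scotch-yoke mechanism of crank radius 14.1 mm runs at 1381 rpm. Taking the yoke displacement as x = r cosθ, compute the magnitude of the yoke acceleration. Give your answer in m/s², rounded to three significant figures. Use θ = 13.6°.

287

ω = 144.6 rad/s (from 1381 rpm).
x = r cosθ ⇒ ẍ = −rω² cosθ (ω constant).
|a| = rω²|cosθ| = 0.0141·(144.6)²·|cos 13.6°| = 286.62 m/s².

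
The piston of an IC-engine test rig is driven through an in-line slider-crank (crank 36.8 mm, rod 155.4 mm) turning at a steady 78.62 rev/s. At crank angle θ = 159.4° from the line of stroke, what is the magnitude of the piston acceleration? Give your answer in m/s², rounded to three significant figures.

6790

ω = 2π·78.6 = 494 rad/s
x(θ) = r cosθ + √(L² − r² sin²θ); with ω constant, a = ω²·d²x/dθ².
d²x/dθ² = −r cosθ − r²(cos2θ)/√u − r⁴ sin²2θ/(4u^{3/2}),  u = L² − r² sin²θ = 0.0239815 m².
Substituting r = 0.0368 m, L = 0.1554 m, θ = 159.4°: d²x/dθ² = +0.027814 m.
a = ω²·d²x/dθ² = (494)²·(+0.027814) = +6787.1 m/s²;  |a| = 6787.1 m/s².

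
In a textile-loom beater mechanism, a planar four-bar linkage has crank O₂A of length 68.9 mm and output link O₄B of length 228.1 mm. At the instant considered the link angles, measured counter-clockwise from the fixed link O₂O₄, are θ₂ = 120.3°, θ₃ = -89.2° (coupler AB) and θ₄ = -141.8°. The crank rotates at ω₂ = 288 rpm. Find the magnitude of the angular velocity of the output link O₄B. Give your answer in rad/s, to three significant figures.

5.65

ω₂ = 30.16 rad/s (from 288 rpm).
Differentiating the loop-closure r₂e^{iθ₂}+r₃e^{iθ₃}=r₁+r₄e^{iθ₄} gives r₂ω₂e^{iθ₂}+r₃ω₃e^{iθ₃}=r₄ω₄e^{iθ₄}.
Eliminating the other unknown: ω₄ = r₂ω₂ sin(θ₂−θ₃) / [r₄ sin(θ₄−θ₃)].
Numerator sine = -0.49242; denominator sine = -0.79441.
Result = 0.0689·30.16·(-0.49242) / (0.2281·(-0.79441)) = +5.6469 rad/s; magnitude 5.6469 rad/s.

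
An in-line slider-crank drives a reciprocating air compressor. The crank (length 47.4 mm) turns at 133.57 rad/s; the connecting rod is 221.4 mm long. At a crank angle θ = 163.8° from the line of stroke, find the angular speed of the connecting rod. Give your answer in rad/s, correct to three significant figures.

ω = 133.6 rad/s
The rod makes angle φ with the slider axis where L sinφ = r sinθ; differentiating, L cosφ·φ̇ = r ω cosθ.
L cosφ = √(L² − r² sin²θ) = 0.221 m.
|ω_rod| = r ω |cosθ| / √(L² − r² sin²θ) = 0.0474·133.6·0.96029/0.221 = 27.51 rad/s.

27.5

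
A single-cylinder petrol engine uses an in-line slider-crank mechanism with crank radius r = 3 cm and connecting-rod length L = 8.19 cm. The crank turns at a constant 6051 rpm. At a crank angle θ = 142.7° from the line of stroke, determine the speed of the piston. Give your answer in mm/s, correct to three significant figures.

8080

ω = 2π·6051/60 = 633.7 rad/s
For an in-line slider-crank, x = r cosθ + √(L² − r² sin²θ), so v = −rω sinθ·[1 + r cosθ/√(L² − r² sin²θ)].
With r = 0.03 m, L = 0.0819 m, θ = 142.7°: √(L² − r² sin²θ) = 0.079857 m.
v = −0.03·633.7·0.60599·[1 + 0.03·-0.79547/0.079857] = -8.0772 m/s.
|v| = 8.0772 m/s = 8077.2 mm/s.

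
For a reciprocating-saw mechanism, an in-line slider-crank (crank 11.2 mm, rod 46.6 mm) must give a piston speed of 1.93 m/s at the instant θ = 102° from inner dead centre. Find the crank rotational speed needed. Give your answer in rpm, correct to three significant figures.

1770

For an in-line slider-crank, |v_piston| = rω|sinθ|·[1 + r cosθ/√(L² − r² sin²θ)].
With r = 0.0112 m, L = 0.0466 m, θ = 102°: the bracketed kinematic factor |dx/dθ| = 0.010392 m.
ω = v/|dx/dθ| = 1.93/0.010392 = 185.72 rad/s.
N = 60ω/(2π) = 1773.5 rpm.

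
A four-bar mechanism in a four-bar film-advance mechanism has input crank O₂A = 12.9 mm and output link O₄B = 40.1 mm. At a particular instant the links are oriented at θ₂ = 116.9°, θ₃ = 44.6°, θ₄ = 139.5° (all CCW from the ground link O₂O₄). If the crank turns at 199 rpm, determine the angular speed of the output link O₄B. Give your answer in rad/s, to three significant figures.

ω₂ = 20.84 rad/s (from 199 rpm).
Differentiating the loop-closure r₂e^{iθ₂}+r₃e^{iθ₃}=r₁+r₄e^{iθ₄} gives r₂ω₂e^{iθ₂}+r₃ω₃e^{iθ₃}=r₄ω₄e^{iθ₄}.
Eliminating the other unknown: ω₄ = r₂ω₂ sin(θ₂−θ₃) / [r₄ sin(θ₄−θ₃)].
Numerator sine = +0.95266; denominator sine = +0.99635.
Result = 0.0129·20.84·(+0.95266) / (0.0401·(+0.99635)) = +6.41 rad/s; magnitude 6.41 rad/s.

6.41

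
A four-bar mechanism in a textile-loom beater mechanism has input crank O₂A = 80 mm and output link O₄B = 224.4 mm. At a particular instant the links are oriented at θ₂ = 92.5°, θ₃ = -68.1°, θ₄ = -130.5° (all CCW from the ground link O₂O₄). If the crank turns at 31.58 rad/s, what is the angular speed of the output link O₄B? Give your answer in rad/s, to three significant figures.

4.22

ω₂ = 31.58 rad/s
Differentiating the loop-closure r₂e^{iθ₂}+r₃e^{iθ₃}=r₁+r₄e^{iθ₄} gives r₂ω₂e^{iθ₂}+r₃ω₃e^{iθ₃}=r₄ω₄e^{iθ₄}.
Eliminating the other unknown: ω₄ = r₂ω₂ sin(θ₂−θ₃) / [r₄ sin(θ₄−θ₃)].
Numerator sine = +0.33216; denominator sine = -0.88620.
Result = 0.08·31.58·(+0.33216) / (0.2244·(-0.88620)) = -4.2198 rad/s; magnitude 4.2198 rad/s.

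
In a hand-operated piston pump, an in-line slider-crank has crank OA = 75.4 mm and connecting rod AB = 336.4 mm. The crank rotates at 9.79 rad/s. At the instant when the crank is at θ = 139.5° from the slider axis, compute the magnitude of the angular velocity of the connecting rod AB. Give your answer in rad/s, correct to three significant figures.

1.69

ω = 9.79 rad/s
The rod makes angle φ with the slider axis where L sinφ = r sinθ; differentiating, L cosφ·φ̇ = r ω cosθ.
L cosφ = √(L² − r² sin²θ) = 0.33282 m.
|ω_rod| = r ω |cosθ| / √(L² − r² sin²θ) = 0.0754·9.79·0.76041/0.33282 = 1.6865 rad/s.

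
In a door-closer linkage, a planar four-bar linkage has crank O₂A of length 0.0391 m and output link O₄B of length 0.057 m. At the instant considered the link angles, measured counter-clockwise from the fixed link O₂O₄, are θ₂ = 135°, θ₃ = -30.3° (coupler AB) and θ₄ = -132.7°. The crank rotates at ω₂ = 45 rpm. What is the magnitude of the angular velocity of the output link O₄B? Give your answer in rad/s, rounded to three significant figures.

0.840

ω₂ = 4.712 rad/s (from 45 rpm).
Differentiating the loop-closure r₂e^{iθ₂}+r₃e^{iθ₃}=r₁+r₄e^{iθ₄} gives r₂ω₂e^{iθ₂}+r₃ω₃e^{iθ₃}=r₄ω₄e^{iθ₄}.
Eliminating the other unknown: ω₄ = r₂ω₂ sin(θ₂−θ₃) / [r₄ sin(θ₄−θ₃)].
Numerator sine = +0.25376; denominator sine = -0.97667.
Result = 0.0391·4.712·(+0.25376) / (0.057·(-0.97667)) = -0.83987 rad/s; magnitude 0.83987 rad/s.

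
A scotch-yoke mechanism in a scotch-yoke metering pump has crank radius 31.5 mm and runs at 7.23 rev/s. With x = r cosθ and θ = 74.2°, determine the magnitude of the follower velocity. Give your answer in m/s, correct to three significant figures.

1.38

ω = 45.43 rad/s (from 7.23 rev/s).
x = r cosθ ⇒ ẋ = −rω sinθ.
|v| = rω|sinθ| = 0.0315·45.43·|sin 74.2°| = 1.3769 m/s.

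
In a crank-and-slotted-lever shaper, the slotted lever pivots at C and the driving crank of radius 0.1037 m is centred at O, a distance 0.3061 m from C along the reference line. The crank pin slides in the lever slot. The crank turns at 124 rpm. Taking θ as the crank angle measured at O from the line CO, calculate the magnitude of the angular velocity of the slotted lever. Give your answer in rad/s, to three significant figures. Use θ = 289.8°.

2.22

ω = 12.99 rad/s (from 124 rpm).
Crank pin A relative to C: A = (d + r cosθ, r sinθ); lever angle φ = atan2(r sinθ, d + r cosθ).
Differentiating tanφ: φ̇ = rω(d cosθ + r)/(d² + r² + 2dr cosθ).
d² + r² + 2dr cosθ = |CA|² = 0.125956 m²;  d cosθ + r = +0.20739 m.
|ω_lever| = |0.1037·12.99·+0.20739| / 0.125956 = 2.2171 rad/s.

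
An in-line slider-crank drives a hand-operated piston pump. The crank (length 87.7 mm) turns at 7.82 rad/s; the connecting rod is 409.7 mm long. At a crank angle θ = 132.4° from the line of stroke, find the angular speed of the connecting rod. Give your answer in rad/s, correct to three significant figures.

1.14

ω = 7.82 rad/s
The rod makes angle φ with the slider axis where L sinφ = r sinθ; differentiating, L cosφ·φ̇ = r ω cosθ.
L cosφ = √(L² − r² sin²θ) = 0.40455 m.
|ω_rod| = r ω |cosθ| / √(L² − r² sin²θ) = 0.0877·7.82·0.67430/0.40455 = 1.1431 rad/s.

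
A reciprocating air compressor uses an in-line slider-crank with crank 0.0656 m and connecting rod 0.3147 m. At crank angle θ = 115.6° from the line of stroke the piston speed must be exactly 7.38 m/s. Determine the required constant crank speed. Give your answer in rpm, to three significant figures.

For an in-line slider-crank, |v_piston| = rω|sinθ|·[1 + r cosθ/√(L² − r² sin²θ)].
With r = 0.0656 m, L = 0.3147 m, θ = 115.6°: the bracketed kinematic factor |dx/dθ| = 0.053735 m.
ω = v/|dx/dθ| = 7.38/0.053735 = 137.34 rad/s.
N = 60ω/(2π) = 1311.5 rpm.

1310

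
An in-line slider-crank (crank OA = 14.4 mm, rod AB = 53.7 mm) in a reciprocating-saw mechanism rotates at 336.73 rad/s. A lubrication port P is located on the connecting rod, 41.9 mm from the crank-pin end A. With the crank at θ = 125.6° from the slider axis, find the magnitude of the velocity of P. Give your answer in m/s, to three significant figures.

3.51

ω = 336.7 rad/s.  Crank-pin speed |V_A| = rω = 4.8489 m/s, perpendicular to OA.
Rod angle: sinφ = −(r/L) sinθ ⇒ φ = -12.594°; ω_rod = −rω cosθ/√(L²−r²sin²θ) = +53.859 rad/s.
V_P = V_A + ω_rod × AP, with AP = 0.0419 m along the rod.
Components: V_Px = −rω sinθ − a·ω_rod·sinφ = -3.4506 m/s;  V_Py = rω cosθ + a·ω_rod·cosφ = -0.62025 m/s.
|V_P| = √(V_Px² + V_Py²) = 3.5059 m/s.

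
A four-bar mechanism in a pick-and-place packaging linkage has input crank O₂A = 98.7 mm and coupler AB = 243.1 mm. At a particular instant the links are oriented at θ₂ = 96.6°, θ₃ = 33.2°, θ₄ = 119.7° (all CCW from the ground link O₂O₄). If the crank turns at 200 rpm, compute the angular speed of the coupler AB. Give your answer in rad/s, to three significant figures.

ω₂ = 20.94 rad/s (from 200 rpm).
Differentiating the loop-closure r₂e^{iθ₂}+r₃e^{iθ₃}=r₁+r₄e^{iθ₄} gives r₂ω₂e^{iθ₂}+r₃ω₃e^{iθ₃}=r₄ω₄e^{iθ₄}.
Eliminating the other unknown: ω₃ = r₂ω₂ sin(θ₄−θ₂) / [r₃ sin(θ₃−θ₄)].
Numerator sine = +0.39234; denominator sine = -0.99813.
Result = 0.0987·20.94·(+0.39234) / (0.2431·(-0.99813)) = -3.3424 rad/s; magnitude 3.3424 rad/s.

3.34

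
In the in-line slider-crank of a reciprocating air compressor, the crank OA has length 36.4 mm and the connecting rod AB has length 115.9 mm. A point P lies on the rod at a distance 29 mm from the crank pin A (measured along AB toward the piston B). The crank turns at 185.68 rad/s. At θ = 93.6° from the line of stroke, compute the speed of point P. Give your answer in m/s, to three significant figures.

6.72

ω = 185.7 rad/s.  Crank-pin speed |V_A| = rω = 6.7588 m/s, perpendicular to OA.
Rod angle: sinφ = −(r/L) sinθ ⇒ φ = -18.267°; ω_rod = −rω cosθ/√(L²−r²sin²θ) = +3.856 rad/s.
V_P = V_A + ω_rod × AP, with AP = 0.029 m along the rod.
Components: V_Px = −rω sinθ − a·ω_rod·sinφ = -6.7104 m/s;  V_Py = rω cosθ + a·ω_rod·cosφ = -0.3182 m/s.
|V_P| = √(V_Px² + V_Py²) = 6.7179 m/s.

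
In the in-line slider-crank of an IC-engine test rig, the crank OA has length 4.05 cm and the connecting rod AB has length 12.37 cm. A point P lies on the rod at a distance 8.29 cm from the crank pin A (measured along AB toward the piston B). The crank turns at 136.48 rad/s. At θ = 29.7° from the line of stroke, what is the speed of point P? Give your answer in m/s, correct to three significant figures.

ω = 136.5 rad/s.  Crank-pin speed |V_A| = rω = 5.5274 m/s, perpendicular to OA.
Rod angle: sinφ = −(r/L) sinθ ⇒ φ = -9.336°; ω_rod = −rω cosθ/√(L²−r²sin²θ) = -39.335 rad/s.
V_P = V_A + ω_rod × AP, with AP = 0.0829 m along the rod.
Components: V_Px = −rω sinθ − a·ω_rod·sinφ = -3.2676 m/s;  V_Py = rω cosθ + a·ω_rod·cosφ = +1.5836 m/s.
|V_P| = √(V_Px² + V_Py²) = 3.6311 m/s.

3.63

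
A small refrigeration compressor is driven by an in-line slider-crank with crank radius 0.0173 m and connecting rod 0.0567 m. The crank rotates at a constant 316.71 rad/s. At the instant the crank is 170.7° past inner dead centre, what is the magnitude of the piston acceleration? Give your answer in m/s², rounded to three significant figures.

1210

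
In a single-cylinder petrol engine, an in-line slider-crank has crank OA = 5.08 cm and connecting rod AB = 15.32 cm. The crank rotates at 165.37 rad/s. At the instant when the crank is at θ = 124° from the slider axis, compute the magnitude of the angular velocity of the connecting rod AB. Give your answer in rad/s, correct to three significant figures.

31.9

ω = 165.4 rad/s
The rod makes angle φ with the slider axis where L sinφ = r sinθ; differentiating, L cosφ·φ̇ = r ω cosθ.
L cosφ = √(L² − r² sin²θ) = 0.1473 m.
|ω_rod| = r ω |cosθ| / √(L² − r² sin²θ) = 0.0508·165.4·0.55919/0.1473 = 31.892 rad/s.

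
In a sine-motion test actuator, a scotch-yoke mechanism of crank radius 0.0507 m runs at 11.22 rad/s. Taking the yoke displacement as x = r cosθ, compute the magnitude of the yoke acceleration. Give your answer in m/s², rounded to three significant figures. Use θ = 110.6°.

2.25

ω = 11.22 rad/s
x = r cosθ ⇒ ẍ = −rω² cosθ (ω constant).
|a| = rω²|cosθ| = 0.0507·(11.22)²·|cos 110.6°| = 2.2456 m/s².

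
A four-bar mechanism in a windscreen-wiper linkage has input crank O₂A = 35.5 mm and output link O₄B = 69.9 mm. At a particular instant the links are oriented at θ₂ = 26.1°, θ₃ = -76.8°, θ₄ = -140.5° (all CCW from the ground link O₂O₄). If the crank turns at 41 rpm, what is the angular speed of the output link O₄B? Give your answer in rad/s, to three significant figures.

ω₂ = 4.294 rad/s (from 41 rpm).
Differentiating the loop-closure r₂e^{iθ₂}+r₃e^{iθ₃}=r₁+r₄e^{iθ₄} gives r₂ω₂e^{iθ₂}+r₃ω₃e^{iθ₃}=r₄ω₄e^{iθ₄}.
Eliminating the other unknown: ω₄ = r₂ω₂ sin(θ₂−θ₃) / [r₄ sin(θ₄−θ₃)].
Numerator sine = +0.97476; denominator sine = -0.89649.
Result = 0.0355·4.294·(+0.97476) / (0.0699·(-0.89649)) = -2.3709 rad/s; magnitude 2.3709 rad/s.

2.37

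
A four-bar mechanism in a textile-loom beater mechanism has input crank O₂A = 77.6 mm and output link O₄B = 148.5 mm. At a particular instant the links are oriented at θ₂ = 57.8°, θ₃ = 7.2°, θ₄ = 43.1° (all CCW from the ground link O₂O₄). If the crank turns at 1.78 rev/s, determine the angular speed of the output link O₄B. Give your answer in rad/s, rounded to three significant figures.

ω₂ = 11.18 rad/s (from 1.78 rev/s).
Differentiating the loop-closure r₂e^{iθ₂}+r₃e^{iθ₃}=r₁+r₄e^{iθ₄} gives r₂ω₂e^{iθ₂}+r₃ω₃e^{iθ₃}=r₄ω₄e^{iθ₄}.
Eliminating the other unknown: ω₄ = r₂ω₂ sin(θ₂−θ₃) / [r₄ sin(θ₄−θ₃)].
Numerator sine = +0.77273; denominator sine = +0.58637.
Result = 0.0776·11.18·(+0.77273) / (0.1485·(+0.58637)) = +7.7018 rad/s; magnitude 7.7018 rad/s.

7.70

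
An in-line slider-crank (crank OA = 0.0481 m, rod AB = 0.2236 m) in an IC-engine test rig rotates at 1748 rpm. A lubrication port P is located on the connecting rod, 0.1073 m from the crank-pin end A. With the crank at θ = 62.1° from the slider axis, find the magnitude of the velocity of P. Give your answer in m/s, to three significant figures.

ω = 183.1 rad/s.  Crank-pin speed |V_A| = rω = 8.8047 m/s, perpendicular to OA.
Rod angle: sinφ = −(r/L) sinθ ⇒ φ = -10.959°; ω_rod = −rω cosθ/√(L²−r²sin²θ) = -18.768 rad/s.
V_P = V_A + ω_rod × AP, with AP = 0.1073 m along the rod.
Components: V_Px = −rω sinθ − a·ω_rod·sinφ = -8.1642 m/s;  V_Py = rω cosθ + a·ω_rod·cosφ = +2.1429 m/s.
|V_P| = √(V_Px² + V_Py²) = 8.4407 m/s.

8.44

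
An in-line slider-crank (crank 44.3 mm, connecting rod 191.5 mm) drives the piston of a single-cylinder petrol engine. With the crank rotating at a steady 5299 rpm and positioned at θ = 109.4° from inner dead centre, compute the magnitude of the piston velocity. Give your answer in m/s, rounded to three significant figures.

ω = 2π·5299/60 = 554.9 rad/s
For an in-line slider-crank, x = r cosθ + √(L² − r² sin²θ), so v = −rω sinθ·[1 + r cosθ/√(L² − r² sin²θ)].
With r = 0.0443 m, L = 0.1915 m, θ = 109.4°: √(L² − r² sin²θ) = 0.18689 m.
v = −0.0443·554.9·0.94322·[1 + 0.0443·-0.33216/0.18689] = -21.361 m/s.
|v| = 21.361 m/s.

21.4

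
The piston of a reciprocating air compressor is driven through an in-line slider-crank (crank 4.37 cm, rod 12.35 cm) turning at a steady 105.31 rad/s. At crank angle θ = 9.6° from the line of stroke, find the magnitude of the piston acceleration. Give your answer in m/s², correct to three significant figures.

ω = 105.3 rad/s
x(θ) = r cosθ + √(L² − r² sin²θ); with ω constant, a = ω²·d²x/dθ².
d²x/dθ² = −r cosθ − r²(cos2θ)/√u − r⁴ sin²2θ/(4u^{3/2}),  u = L² − r² sin²θ = 0.0151991 m².
Substituting r = 0.0437 m, L = 0.1235 m, θ = 9.6°: d²x/dθ² = -0.057769 m.
a = ω²·d²x/dθ² = (105.3)²·(-0.057769) = -640.67 m/s²;  |a| = 640.67 m/s².

641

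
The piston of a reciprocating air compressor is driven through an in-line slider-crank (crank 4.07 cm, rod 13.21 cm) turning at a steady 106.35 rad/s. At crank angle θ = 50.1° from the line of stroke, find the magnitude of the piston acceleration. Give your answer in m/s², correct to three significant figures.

ω = 106.3 rad/s
x(θ) = r cosθ + √(L² − r² sin²θ); with ω constant, a = ω²·d²x/dθ².
d²x/dθ² = −r cosθ − r²(cos2θ)/√u − r⁴ sin²2θ/(4u^{3/2}),  u = L² − r² sin²θ = 0.0164755 m².
Substituting r = 0.0407 m, L = 0.1321 m, θ = 50.1°: d²x/dθ² = -0.024136 m.
a = ω²·d²x/dθ² = (106.3)²·(-0.024136) = -272.98 m/s²;  |a| = 272.98 m/s².

273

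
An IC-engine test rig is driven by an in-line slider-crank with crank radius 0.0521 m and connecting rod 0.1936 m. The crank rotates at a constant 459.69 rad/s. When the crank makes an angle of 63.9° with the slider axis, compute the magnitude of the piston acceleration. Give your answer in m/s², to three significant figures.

3010

ω = 459.7 rad/s
x(θ) = r cosθ + √(L² − r² sin²θ); with ω constant, a = ω²·d²x/dθ².
d²x/dθ² = −r cosθ − r²(cos2θ)/√u − r⁴ sin²2θ/(4u^{3/2}),  u = L² − r² sin²θ = 0.0352919 m².
Substituting r = 0.0521 m, L = 0.1936 m, θ = 63.9°: d²x/dθ² = -0.014238 m.
a = ω²·d²x/dθ² = (459.7)²·(-0.014238) = -3008.8 m/s²;  |a| = 3008.8 m/s².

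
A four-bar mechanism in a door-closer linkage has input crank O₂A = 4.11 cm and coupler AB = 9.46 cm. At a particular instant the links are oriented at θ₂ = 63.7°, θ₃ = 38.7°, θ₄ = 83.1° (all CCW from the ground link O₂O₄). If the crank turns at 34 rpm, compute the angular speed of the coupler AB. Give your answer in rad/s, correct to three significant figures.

0.734

ω₂ = 3.56 rad/s (from 34 rpm).
Differentiating the loop-closure r₂e^{iθ₂}+r₃e^{iθ₃}=r₁+r₄e^{iθ₄} gives r₂ω₂e^{iθ₂}+r₃ω₃e^{iθ₃}=r₄ω₄e^{iθ₄}.
Eliminating the other unknown: ω₃ = r₂ω₂ sin(θ₄−θ₂) / [r₃ sin(θ₃−θ₄)].
Numerator sine = +0.33216; denominator sine = -0.69966.
Result = 0.0411·3.56·(+0.33216) / (0.0946·(-0.69966)) = -0.73438 rad/s; magnitude 0.73438 rad/s.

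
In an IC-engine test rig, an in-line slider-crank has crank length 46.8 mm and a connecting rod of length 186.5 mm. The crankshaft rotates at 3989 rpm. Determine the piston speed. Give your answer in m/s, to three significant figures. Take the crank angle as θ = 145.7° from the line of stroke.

8.71

ω = 2π·3989/60 = 417.7 rad/s
For an in-line slider-crank, x = r cosθ + √(L² − r² sin²θ), so v = −rω sinθ·[1 + r cosθ/√(L² − r² sin²θ)].
With r = 0.0468 m, L = 0.1865 m, θ = 145.7°: √(L² − r² sin²θ) = 0.18463 m.
v = −0.0468·417.7·0.56353·[1 + 0.0468·-0.82610/0.18463] = -8.7098 m/s.
|v| = 8.7098 m/s.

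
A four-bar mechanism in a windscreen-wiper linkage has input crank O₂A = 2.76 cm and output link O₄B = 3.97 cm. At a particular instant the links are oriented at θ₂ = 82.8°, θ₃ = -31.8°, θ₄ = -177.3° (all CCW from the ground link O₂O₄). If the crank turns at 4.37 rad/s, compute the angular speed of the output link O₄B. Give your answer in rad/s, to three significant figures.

4.88

ω₂ = 4.37 rad/s
Differentiating the loop-closure r₂e^{iθ₂}+r₃e^{iθ₃}=r₁+r₄e^{iθ₄} gives r₂ω₂e^{iθ₂}+r₃ω₃e^{iθ₃}=r₄ω₄e^{iθ₄}.
Eliminating the other unknown: ω₄ = r₂ω₂ sin(θ₂−θ₃) / [r₄ sin(θ₄−θ₃)].
Numerator sine = +0.90924; denominator sine = -0.56641.
Result = 0.0276·4.37·(+0.90924) / (0.0397·(-0.56641)) = -4.877 rad/s; magnitude 4.877 rad/s.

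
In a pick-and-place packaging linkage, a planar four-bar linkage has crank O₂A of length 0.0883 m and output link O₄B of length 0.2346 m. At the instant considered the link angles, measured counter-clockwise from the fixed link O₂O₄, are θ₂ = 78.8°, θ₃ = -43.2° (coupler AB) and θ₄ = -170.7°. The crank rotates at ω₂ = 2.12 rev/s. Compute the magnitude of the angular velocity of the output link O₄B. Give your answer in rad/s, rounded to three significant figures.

ω₂ = 13.32 rad/s (from 2.12 rev/s).
Differentiating the loop-closure r₂e^{iθ₂}+r₃e^{iθ₃}=r₁+r₄e^{iθ₄} gives r₂ω₂e^{iθ₂}+r₃ω₃e^{iθ₃}=r₄ω₄e^{iθ₄}.
Eliminating the other unknown: ω₄ = r₂ω₂ sin(θ₂−θ₃) / [r₄ sin(θ₄−θ₃)].
Numerator sine = +0.84805; denominator sine = -0.79335.
Result = 0.0883·13.32·(+0.84805) / (0.2346·(-0.79335)) = -5.3592 rad/s; magnitude 5.3592 rad/s.

5.36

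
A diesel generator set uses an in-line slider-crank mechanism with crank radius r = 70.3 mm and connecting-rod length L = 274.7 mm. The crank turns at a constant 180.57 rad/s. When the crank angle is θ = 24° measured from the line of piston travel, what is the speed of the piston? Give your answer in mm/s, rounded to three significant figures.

6380

ω = 180.6 rad/s
For an in-line slider-crank, x = r cosθ + √(L² − r² sin²θ), so v = −rω sinθ·[1 + r cosθ/√(L² − r² sin²θ)].
With r = 0.0703 m, L = 0.2747 m, θ = 24°: √(L² − r² sin²θ) = 0.27321 m.
v = −0.0703·180.6·0.40674·[1 + 0.0703·0.91355/0.27321] = -6.3768 m/s.
|v| = 6.3768 m/s = 6376.8 mm/s.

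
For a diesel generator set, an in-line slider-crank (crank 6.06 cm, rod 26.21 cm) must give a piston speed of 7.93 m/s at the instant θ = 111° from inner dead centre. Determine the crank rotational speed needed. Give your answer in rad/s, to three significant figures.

For an in-line slider-crank, |v_piston| = rω|sinθ|·[1 + r cosθ/√(L² − r² sin²θ)].
With r = 0.0606 m, L = 0.2621 m, θ = 111°: the bracketed kinematic factor |dx/dθ| = 0.051774 m.
ω = v/|dx/dθ| = 7.93/0.051774 = 153.17 rad/s.

153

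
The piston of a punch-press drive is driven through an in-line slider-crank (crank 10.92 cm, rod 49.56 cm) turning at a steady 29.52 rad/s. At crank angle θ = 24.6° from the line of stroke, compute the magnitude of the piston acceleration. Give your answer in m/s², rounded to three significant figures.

ω = 29.52 rad/s
x(θ) = r cosθ + √(L² − r² sin²θ); with ω constant, a = ω²·d²x/dθ².
d²x/dθ² = −r cosθ − r²(cos2θ)/√u − r⁴ sin²2θ/(4u^{3/2}),  u = L² − r² sin²θ = 0.243553 m².
Substituting r = 0.1092 m, L = 0.4956 m, θ = 24.6°: d²x/dθ² = -0.11525 m.
a = ω²·d²x/dθ² = (29.52)²·(-0.11525) = -100.43 m/s²;  |a| = 100.43 m/s².

100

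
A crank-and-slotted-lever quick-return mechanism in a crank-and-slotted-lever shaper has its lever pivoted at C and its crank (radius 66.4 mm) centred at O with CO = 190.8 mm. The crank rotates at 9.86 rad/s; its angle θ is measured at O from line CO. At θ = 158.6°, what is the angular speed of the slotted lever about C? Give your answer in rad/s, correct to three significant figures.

4.23

ω = 9.86 rad/s
Crank pin A relative to C: A = (d + r cosθ, r sinθ); lever angle φ = atan2(r sinθ, d + r cosθ).
Differentiating tanφ: φ̇ = rω(d cosθ + r)/(d² + r² + 2dr cosθ).
d² + r² + 2dr cosθ = |CA|² = 0.0172223 m²;  d cosθ + r = -0.11125 m.
|ω_lever| = |0.0664·9.86·-0.11125| / 0.0172223 = 4.229 rad/s.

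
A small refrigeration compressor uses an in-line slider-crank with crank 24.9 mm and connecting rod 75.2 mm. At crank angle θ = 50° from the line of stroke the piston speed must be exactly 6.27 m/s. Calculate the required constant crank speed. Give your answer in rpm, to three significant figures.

For an in-line slider-crank, |v_piston| = rω|sinθ|·[1 + r cosθ/√(L² − r² sin²θ)].
With r = 0.0249 m, L = 0.0752 m, θ = 50°: the bracketed kinematic factor |dx/dθ| = 0.023272 m.
ω = v/|dx/dθ| = 6.27/0.023272 = 269.43 rad/s.
N = 60ω/(2π) = 2572.8 rpm.

2570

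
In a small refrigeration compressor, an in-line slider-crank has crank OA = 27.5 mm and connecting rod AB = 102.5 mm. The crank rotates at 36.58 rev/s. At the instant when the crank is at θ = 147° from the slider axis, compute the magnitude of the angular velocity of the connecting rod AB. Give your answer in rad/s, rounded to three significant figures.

52.3

ω = 229.8 rad/s (converted from 36.58 rev/s).
The rod makes angle φ with the slider axis where L sinφ = r sinθ; differentiating, L cosφ·φ̇ = r ω cosθ.
L cosφ = √(L² − r² sin²θ) = 0.1014 m.
|ω_rod| = r ω |cosθ| / √(L² − r² sin²θ) = 0.0275·229.8·0.83867/0.1014 = 52.277 rad/s.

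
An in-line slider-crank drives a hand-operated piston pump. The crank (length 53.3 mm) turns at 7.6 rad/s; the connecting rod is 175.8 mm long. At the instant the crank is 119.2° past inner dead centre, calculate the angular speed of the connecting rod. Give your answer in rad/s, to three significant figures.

1.17

ω = 7.6 rad/s
The rod makes angle φ with the slider axis where L sinφ = r sinθ; differentiating, L cosφ·φ̇ = r ω cosθ.
L cosφ = √(L² − r² sin²θ) = 0.16953 m.
|ω_rod| = r ω |cosθ| / √(L² − r² sin²θ) = 0.0533·7.6·0.48786/0.16953 = 1.1657 rad/s.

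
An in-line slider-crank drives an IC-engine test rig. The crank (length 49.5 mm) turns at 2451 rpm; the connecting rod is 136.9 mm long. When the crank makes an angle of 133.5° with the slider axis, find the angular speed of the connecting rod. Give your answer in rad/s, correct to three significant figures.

66.2

ω = 256.7 rad/s (converted from 2451 rpm).
The rod makes angle φ with the slider axis where L sinφ = r sinθ; differentiating, L cosφ·φ̇ = r ω cosθ.
L cosφ = √(L² − r² sin²θ) = 0.13211 m.
|ω_rod| = r ω |cosθ| / √(L² − r² sin²θ) = 0.0495·256.7·0.68835/0.13211 = 66.201 rad/s.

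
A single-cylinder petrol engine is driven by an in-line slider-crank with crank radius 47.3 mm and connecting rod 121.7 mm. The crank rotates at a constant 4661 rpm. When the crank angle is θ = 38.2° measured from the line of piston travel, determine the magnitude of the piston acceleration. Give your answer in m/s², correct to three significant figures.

10100

ω = 2π·4661/60 = 488.1 rad/s
x(θ) = r cosθ + √(L² − r² sin²θ); with ω constant, a = ω²·d²x/dθ².
d²x/dθ² = −r cosθ − r²(cos2θ)/√u − r⁴ sin²2θ/(4u^{3/2}),  u = L² − r² sin²θ = 0.0139553 m².
Substituting r = 0.0473 m, L = 0.1217 m, θ = 38.2°: d²x/dθ² = -0.042341 m.
a = ω²·d²x/dθ² = (488.1)²·(-0.042341) = -10087 m/s²;  |a| = 10087 m/s².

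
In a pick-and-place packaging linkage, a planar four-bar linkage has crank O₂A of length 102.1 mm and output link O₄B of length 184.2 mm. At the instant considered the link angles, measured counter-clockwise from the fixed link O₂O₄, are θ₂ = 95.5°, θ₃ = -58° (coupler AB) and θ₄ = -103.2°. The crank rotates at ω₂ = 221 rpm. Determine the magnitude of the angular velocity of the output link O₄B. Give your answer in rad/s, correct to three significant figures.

8.07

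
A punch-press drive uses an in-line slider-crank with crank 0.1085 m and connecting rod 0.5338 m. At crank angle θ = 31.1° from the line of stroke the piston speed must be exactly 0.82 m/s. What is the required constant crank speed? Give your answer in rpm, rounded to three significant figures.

119

For an in-line slider-crank, |v_piston| = rω|sinθ|·[1 + r cosθ/√(L² − r² sin²θ)].
With r = 0.1085 m, L = 0.5338 m, θ = 31.1°: the bracketed kinematic factor |dx/dθ| = 0.065852 m.
ω = v/|dx/dθ| = 0.82/0.065852 = 12.452 rad/s.
N = 60ω/(2π) = 118.91 rpm.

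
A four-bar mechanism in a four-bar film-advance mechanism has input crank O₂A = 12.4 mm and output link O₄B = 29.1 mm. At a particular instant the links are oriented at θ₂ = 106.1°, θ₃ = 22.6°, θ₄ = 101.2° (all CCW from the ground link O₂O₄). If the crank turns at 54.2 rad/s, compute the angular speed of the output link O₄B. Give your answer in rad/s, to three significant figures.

ω₂ = 54.2 rad/s
Differentiating the loop-closure r₂e^{iθ₂}+r₃e^{iθ₃}=r₁+r₄e^{iθ₄} gives r₂ω₂e^{iθ₂}+r₃ω₃e^{iθ₃}=r₄ω₄e^{iθ₄}.
Eliminating the other unknown: ω₄ = r₂ω₂ sin(θ₂−θ₃) / [r₄ sin(θ₄−θ₃)].
Numerator sine = +0.99357; denominator sine = +0.98027.
Result = 0.0124·54.2·(+0.99357) / (0.0291·(+0.98027)) = +23.409 rad/s; magnitude 23.409 rad/s.

23.4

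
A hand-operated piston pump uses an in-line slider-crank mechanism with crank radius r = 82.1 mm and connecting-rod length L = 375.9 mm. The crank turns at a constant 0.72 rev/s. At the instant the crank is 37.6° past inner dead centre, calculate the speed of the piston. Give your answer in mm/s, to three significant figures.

ω = 2π·0.72 = 4.524 rad/s
For an in-line slider-crank, x = r cosθ + √(L² − r² sin²θ), so v = −rω sinθ·[1 + r cosθ/√(L² − r² sin²θ)].
With r = 0.0821 m, L = 0.3759 m, θ = 37.6°: √(L² − r² sin²θ) = 0.37255 m.
v = −0.0821·4.524·0.61015·[1 + 0.0821·0.79229/0.37255] = -0.26618 m/s.
|v| = 0.26618 m/s = 266.18 mm/s.

266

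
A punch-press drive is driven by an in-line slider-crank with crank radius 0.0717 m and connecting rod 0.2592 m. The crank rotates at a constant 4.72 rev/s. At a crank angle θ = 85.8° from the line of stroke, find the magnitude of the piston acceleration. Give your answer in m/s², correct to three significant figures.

13.3

ω = 2π·4.72 = 29.66 rad/s
x(θ) = r cosθ + √(L² − r² sin²θ); with ω constant, a = ω²·d²x/dθ².
d²x/dθ² = −r cosθ − r²(cos2θ)/√u − r⁴ sin²2θ/(4u^{3/2}),  u = L² − r² sin²θ = 0.0620713 m².
Substituting r = 0.0717 m, L = 0.2592 m, θ = 85.8°: d²x/dθ² = +0.015153 m.
a = ω²·d²x/dθ² = (29.66)²·(+0.015153) = +13.327 m/s²;  |a| = 13.327 m/s².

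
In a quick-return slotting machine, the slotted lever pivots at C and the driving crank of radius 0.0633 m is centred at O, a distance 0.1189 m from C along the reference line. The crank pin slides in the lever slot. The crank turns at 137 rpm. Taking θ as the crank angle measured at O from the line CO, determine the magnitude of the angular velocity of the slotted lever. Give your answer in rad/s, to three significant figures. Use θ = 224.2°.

ω = 14.35 rad/s (from 137 rpm).
Crank pin A relative to C: A = (d + r cosθ, r sinθ); lever angle φ = atan2(r sinθ, d + r cosθ).
Differentiating tanφ: φ̇ = rω(d cosθ + r)/(d² + r² + 2dr cosθ).
d² + r² + 2dr cosθ = |CA|² = 0.00735263 m²;  d cosθ + r = -0.021941 m.
|ω_lever| = |0.0633·14.35·-0.021941| / 0.00735263 = 2.7099 rad/s.

2.71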